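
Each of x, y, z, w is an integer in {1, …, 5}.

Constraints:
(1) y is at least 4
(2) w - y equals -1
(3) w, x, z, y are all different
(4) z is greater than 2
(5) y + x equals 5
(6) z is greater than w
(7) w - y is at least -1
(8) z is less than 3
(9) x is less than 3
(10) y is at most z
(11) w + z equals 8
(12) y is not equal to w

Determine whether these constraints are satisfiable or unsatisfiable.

Unsatisfiable

From constraints 1 and 10: z ≥ y and y ≥ 4, so z ≥ 4. From constraint 8: z ≤ 2. But 2 < 4, so no value of z works.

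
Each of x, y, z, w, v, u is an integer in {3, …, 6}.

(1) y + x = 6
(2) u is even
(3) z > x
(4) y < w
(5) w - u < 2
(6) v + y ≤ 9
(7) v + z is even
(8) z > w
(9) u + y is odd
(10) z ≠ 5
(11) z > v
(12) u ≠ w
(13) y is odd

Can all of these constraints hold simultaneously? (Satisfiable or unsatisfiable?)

Satisfiable

Try x = 3, y = 3, z = 6, w = 5, v = 4, u = 4.
Check constraint 1: y + x = 6; constraint 5: w - u = 1. The remaining constraints are straightforward to verify.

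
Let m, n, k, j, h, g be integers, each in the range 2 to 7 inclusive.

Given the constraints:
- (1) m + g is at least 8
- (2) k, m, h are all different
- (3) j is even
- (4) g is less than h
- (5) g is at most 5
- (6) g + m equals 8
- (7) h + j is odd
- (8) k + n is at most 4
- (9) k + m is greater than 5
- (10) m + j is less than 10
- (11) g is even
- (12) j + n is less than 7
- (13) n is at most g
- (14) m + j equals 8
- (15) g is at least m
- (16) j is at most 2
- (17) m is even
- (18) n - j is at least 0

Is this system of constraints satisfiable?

From constraints 5 and 15: m ≤ g ≤ 5. From constraint 16: j ≤ 2. Hence m + j ≤ 7. But constraint 14 requires m + j = 8, and 8 > 7. Contradiction.

Unsatisfiable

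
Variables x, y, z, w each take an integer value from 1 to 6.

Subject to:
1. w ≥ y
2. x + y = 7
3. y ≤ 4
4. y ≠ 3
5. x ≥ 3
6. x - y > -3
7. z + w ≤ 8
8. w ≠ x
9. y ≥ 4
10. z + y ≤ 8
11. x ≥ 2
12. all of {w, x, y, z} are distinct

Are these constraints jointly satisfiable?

Satisfiable

Try x = 3, y = 4, z = 2, w = 5.
Check constraint 2: x + y = 7; constraint 6: x - y = -1; constraint 7: z + w = 7. The remaining constraints are straightforward to verify.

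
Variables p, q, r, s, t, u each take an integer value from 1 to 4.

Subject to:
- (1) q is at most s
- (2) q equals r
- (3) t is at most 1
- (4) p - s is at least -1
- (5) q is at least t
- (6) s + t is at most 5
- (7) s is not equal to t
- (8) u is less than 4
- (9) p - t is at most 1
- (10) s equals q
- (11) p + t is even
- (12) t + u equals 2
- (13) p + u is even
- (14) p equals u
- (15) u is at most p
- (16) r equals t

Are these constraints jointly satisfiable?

Unsatisfiable

From constraints 2, 10, and 16, s = q = r = t, so s = t. But constraint 7 says s ≠ t. Contradiction.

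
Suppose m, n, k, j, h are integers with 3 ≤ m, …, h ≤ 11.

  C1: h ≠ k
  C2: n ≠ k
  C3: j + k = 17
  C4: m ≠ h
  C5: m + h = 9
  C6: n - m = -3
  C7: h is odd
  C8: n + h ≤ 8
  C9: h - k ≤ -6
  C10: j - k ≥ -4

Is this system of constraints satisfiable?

Satisfiable

The assignment m = 6, n = 3, k = 9, j = 8, h = 3 works:
  constraint 3 holds since j + k = 17.
  constraint 5 holds since m + h = 9.
  constraint 6 holds since n - m = -3.
The rest check out directly.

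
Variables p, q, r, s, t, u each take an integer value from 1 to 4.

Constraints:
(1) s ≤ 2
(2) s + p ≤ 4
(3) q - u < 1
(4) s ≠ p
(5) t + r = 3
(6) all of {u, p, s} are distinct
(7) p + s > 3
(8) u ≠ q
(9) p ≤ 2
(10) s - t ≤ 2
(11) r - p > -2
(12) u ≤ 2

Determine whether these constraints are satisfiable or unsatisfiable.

Constraints 1, 9, and 12 confine each of u, p, s to the 2 values {1, 2} (the domain already gives each ≥ 1).
Constraint 6 requires all 3 of them to be distinct, but only 2 values are available — impossible by the pigeonhole principle.

Unsatisfiable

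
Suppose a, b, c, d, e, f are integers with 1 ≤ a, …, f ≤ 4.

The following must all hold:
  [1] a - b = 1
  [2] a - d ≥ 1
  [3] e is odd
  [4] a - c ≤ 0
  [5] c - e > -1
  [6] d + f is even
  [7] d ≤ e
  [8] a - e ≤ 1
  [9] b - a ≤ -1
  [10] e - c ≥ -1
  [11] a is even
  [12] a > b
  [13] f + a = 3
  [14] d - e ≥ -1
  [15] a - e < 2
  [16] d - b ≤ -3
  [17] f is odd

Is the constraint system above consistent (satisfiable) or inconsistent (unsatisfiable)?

Constraints 4, 9, 10, 14, and 16 give d − e ≥ -1, e − c ≥ -1, c − a ≥ 0, a − b ≥ 1, b − d ≥ 3.
Adding all 5 inequalities: the left sides telescope to 0, and the right sides sum to (-1) + (-1) + 0 + 1 + 3 = 2. So 0 ≥ 2, which is false.

Unsatisfiable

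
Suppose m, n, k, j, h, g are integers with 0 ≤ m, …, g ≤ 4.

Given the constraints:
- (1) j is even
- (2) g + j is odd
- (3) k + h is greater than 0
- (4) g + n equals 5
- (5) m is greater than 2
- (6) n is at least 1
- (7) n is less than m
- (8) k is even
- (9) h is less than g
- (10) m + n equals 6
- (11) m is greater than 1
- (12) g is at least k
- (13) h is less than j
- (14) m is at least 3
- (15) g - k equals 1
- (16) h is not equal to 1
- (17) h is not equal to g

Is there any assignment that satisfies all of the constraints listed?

Try m = 4, n = 2, k = 2, j = 2, h = 0, g = 3.
Check constraint 3: k + h = 2; constraint 4: g + n = 5. The remaining constraints are straightforward to verify.

Satisfiable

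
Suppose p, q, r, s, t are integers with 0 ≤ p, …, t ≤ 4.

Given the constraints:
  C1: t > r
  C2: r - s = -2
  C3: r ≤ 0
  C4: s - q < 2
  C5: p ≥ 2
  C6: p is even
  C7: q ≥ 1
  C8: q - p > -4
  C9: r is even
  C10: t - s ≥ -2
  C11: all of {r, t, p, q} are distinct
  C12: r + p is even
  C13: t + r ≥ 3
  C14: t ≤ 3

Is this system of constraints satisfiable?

Satisfiable

Setting (p, q, r, s, t) = (4, 1, 0, 2, 3) satisfies everything: constraint 2: r - s = -2; constraint 4: s - q = 1; constraint 8: q - p = -3, and the others follow.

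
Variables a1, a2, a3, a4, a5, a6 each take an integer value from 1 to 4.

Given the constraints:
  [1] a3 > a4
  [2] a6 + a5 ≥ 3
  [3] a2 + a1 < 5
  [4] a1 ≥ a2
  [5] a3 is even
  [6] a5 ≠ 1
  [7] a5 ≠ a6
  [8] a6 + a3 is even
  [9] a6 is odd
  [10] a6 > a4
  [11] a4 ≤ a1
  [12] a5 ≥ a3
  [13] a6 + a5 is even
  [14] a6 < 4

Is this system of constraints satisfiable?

Unsatisfiable

Constraint 9 makes a6 odd and constraint 5 makes a3 even, so a6 + a3 must be odd. Constraint 8 says a6 + a3 is even — contradiction.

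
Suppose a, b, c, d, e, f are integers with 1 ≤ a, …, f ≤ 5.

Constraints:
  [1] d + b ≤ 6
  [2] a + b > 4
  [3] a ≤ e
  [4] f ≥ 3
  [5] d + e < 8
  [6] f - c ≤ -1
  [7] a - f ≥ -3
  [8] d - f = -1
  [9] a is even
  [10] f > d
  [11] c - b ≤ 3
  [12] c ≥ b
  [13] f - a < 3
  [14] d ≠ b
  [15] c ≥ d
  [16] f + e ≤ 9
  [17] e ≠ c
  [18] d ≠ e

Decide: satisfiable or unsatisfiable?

Satisfiable

Take a = 2, b = 4, c = 5, d = 2, e = 3, f = 3. Then constraint 1: d + b = 6; constraint 2: a + b = 6, and every other listed constraint is also met.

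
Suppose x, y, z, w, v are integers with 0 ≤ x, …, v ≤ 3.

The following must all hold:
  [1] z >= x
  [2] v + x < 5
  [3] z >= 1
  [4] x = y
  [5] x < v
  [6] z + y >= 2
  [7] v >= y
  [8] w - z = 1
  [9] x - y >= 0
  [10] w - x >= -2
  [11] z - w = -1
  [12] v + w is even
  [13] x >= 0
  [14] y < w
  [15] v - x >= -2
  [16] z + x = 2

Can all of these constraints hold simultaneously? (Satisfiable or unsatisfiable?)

Satisfiable

One satisfying assignment is x = 1, y = 1, z = 1, w = 2, v = 2.
For the less obvious constraints — constraint 2: v + x = 3; constraint 6: z + y = 2 — and the others hold by inspection.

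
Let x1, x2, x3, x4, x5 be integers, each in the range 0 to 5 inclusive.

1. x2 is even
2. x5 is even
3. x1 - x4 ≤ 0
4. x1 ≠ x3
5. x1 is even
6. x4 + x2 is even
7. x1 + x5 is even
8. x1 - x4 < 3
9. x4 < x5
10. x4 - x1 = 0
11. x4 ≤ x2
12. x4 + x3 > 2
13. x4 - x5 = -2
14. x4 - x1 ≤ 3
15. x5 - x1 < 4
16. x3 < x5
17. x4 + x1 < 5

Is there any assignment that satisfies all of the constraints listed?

Take x1 = 2, x2 = 2, x3 = 3, x4 = 2, x5 = 4. Then constraint 3: x1 - x4 = 0; constraint 8: x1 - x4 = 0; constraint 10: x4 - x1 = 0, and every other listed constraint is also met.

Satisfiable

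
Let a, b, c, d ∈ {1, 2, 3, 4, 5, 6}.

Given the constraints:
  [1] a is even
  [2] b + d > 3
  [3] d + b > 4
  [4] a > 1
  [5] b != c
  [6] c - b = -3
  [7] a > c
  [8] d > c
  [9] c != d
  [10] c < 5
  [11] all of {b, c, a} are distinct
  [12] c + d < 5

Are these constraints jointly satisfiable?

One satisfying assignment is a = 6, b = 4, c = 1, d = 2.
For the less obvious constraints — constraint 2: b + d = 6; constraint 3: d + b = 6 — and the others hold by inspection.

Satisfiable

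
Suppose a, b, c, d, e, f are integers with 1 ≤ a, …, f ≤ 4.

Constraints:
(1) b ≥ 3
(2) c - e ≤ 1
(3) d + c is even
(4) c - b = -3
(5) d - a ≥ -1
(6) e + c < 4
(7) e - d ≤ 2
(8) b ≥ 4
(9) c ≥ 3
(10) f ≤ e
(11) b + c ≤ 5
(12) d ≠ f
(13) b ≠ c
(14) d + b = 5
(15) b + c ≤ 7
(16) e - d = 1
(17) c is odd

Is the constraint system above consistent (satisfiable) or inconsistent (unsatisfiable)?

From constraint 8: b ≥ 4. From constraint 9: c ≥ 3. Hence b + c ≥ 7. But constraint 11 requires b + c ≤ 5, and 5 < 7. Contradiction.

Unsatisfiable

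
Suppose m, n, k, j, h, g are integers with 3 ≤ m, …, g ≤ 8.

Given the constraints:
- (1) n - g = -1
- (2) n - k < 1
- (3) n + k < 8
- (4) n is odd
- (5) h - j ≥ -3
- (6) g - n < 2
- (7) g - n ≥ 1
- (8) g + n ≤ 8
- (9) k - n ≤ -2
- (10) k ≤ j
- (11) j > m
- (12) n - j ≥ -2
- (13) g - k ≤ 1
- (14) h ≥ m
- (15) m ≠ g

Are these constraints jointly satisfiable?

Constraints 7, 9, and 13 give k − g ≥ -1, g − n ≥ 1, n − k ≥ 2.
Adding all 3 inequalities: the left sides telescope to 0, and the right sides sum to (-1) + 1 + 2 = 2. So 0 ≥ 2, which is false.

Unsatisfiable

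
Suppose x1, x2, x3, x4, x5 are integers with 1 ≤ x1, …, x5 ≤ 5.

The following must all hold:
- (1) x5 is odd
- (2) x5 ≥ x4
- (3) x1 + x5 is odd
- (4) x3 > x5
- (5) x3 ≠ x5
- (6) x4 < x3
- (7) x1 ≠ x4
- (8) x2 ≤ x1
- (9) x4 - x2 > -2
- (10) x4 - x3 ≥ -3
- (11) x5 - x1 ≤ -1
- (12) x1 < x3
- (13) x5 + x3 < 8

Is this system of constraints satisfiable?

One satisfying assignment is x1 = 2, x2 = 2, x3 = 4, x4 = 1, x5 = 1.
For the less obvious constraints — constraint 9: x4 - x2 = -1; constraint 10: x4 - x3 = -3 — and the others hold by inspection.

Satisfiable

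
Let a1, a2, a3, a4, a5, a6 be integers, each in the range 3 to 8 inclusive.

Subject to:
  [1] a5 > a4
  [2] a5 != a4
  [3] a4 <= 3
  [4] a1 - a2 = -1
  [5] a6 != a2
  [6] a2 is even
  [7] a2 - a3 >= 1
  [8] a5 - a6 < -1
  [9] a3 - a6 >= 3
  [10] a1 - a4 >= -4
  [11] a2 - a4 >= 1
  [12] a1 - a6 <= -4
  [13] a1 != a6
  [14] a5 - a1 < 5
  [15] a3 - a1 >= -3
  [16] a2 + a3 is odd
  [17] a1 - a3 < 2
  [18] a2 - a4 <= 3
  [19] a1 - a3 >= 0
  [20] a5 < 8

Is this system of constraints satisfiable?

Unsatisfiable

Constraints 7, 9, 10, 12, and 18 give a6 − a1 ≥ 4, a1 − a4 ≥ -4, a4 − a2 ≥ -3, a2 − a3 ≥ 1, a3 − a6 ≥ 3.
Adding all 5 inequalities: the left sides telescope to 0, and the right sides sum to 4 + (-4) + (-3) + 1 + 3 = 1. So 0 ≥ 1, which is false.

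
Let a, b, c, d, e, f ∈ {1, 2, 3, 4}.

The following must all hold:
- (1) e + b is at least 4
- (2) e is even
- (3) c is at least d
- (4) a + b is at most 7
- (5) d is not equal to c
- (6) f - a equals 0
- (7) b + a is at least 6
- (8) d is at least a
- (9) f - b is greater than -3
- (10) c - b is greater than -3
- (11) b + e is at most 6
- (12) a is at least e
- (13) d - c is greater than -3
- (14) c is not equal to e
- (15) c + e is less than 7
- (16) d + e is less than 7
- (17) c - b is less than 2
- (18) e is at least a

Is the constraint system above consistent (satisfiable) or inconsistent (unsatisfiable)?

Try a = 2, b = 4, c = 3, d = 2, e = 2, f = 2.
Check constraint 1: e + b = 6; constraint 4: a + b = 6; constraint 6: f - a = 0. The remaining constraints are straightforward to verify.

Satisfiable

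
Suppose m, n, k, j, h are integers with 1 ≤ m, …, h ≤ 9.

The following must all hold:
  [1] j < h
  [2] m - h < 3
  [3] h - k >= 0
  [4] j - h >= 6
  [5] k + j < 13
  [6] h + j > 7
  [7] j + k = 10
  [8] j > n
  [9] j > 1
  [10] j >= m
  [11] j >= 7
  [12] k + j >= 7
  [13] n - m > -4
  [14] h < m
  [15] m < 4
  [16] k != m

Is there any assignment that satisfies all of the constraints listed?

Constraints 1, 10, and 14 give h < m, m ≤ j, j < h. Chaining: h < m ≤ j < h, which forces h < h — impossible.

Unsatisfiable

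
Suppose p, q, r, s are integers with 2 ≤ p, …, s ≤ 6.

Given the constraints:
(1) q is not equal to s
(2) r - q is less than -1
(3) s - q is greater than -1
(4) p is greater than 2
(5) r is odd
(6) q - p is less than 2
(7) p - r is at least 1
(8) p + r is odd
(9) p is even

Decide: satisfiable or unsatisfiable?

Satisfiable

Try p = 4, q = 5, r = 3, s = 6.
Check constraint 2: r - q = -2; constraint 3: s - q = 1. The remaining constraints are straightforward to verify.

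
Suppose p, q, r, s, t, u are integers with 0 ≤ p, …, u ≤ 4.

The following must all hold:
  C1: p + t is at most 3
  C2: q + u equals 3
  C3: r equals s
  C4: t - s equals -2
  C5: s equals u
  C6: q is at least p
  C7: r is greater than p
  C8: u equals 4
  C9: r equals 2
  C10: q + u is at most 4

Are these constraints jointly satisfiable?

Unsatisfiable

Constraint 9 fixes r = 2 and constraint 8 fixes u = 4. Constraints 3 and 5 give r = s = u, so r = u. But 2 ≠ 4 — contradiction.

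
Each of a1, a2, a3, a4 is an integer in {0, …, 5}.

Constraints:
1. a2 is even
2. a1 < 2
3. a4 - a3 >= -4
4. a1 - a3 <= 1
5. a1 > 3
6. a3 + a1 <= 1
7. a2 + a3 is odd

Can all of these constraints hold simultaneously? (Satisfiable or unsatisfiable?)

From constraint 5: a1 ≥ 4. From constraint 2: a1 ≤ 1. But 1 < 4, so no value of a1 works.

Unsatisfiable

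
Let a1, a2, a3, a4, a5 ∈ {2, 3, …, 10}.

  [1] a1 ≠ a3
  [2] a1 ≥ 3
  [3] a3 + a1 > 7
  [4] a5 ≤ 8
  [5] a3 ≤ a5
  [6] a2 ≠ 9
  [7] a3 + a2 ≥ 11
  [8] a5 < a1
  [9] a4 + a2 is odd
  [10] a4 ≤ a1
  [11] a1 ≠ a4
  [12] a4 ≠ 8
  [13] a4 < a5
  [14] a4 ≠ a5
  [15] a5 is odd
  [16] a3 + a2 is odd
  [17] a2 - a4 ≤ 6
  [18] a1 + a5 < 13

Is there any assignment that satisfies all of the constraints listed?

The assignment a1 = 6, a2 = 8, a3 = 3, a4 = 3, a5 = 5 works:
  constraint 3 holds since a3 + a1 = 9.
  constraint 7 holds since a3 + a2 = 11.
The rest check out directly.

Satisfiable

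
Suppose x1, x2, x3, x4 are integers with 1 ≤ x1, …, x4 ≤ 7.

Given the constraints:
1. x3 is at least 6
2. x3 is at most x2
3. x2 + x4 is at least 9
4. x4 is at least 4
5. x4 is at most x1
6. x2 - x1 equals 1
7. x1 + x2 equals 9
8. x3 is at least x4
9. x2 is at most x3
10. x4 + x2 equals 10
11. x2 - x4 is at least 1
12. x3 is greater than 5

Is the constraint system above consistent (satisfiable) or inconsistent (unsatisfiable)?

Unsatisfiable

From constraints 4 and 5: x1 ≥ x4 ≥ 4. From constraints 1 and 2: x2 ≥ x3 ≥ 6. Hence x1 + x2 ≥ 10. But constraint 7 requires x1 + x2 = 9, and 9 < 10. Contradiction.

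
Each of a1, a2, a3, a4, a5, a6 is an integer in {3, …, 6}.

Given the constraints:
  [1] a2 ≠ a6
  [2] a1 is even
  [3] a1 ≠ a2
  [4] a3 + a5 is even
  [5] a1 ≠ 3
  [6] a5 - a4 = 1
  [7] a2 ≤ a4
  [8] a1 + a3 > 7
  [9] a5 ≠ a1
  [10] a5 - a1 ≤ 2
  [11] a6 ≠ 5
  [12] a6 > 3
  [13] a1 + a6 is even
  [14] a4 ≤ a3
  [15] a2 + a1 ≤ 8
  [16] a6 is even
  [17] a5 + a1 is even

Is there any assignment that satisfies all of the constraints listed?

Satisfiable

The assignment a1 = 4, a2 = 3, a3 = 6, a4 = 5, a5 = 6, a6 = 6 works:
  constraint 6 holds since a5 - a4 = 1.
  constraint 8 holds since a1 + a3 = 10.
  constraint 10 holds since a5 - a1 = 2.
The rest check out directly.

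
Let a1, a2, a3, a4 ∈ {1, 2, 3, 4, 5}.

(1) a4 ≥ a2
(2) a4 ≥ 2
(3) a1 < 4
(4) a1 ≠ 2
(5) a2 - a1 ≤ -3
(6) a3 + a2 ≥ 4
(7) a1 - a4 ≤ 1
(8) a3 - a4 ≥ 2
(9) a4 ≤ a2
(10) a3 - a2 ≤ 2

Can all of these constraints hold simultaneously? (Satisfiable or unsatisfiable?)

Constraints 5, 7, 8, and 10 give a3 − a4 ≥ 2, a4 − a1 ≥ -1, a1 − a2 ≥ 3, a2 − a3 ≥ -2.
Adding all 4 inequalities: the left sides telescope to 0, and the right sides sum to 2 + (-1) + 3 + (-2) = 2. So 0 ≥ 2, which is false.

Unsatisfiable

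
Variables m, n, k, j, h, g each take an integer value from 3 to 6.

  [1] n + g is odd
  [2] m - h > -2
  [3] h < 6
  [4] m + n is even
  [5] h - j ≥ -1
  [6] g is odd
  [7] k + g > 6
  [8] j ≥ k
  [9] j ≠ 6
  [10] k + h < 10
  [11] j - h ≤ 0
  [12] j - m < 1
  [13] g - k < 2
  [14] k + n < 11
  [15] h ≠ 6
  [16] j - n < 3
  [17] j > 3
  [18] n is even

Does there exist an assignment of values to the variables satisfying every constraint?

Setting (m, n, k, j, h, g) = (4, 4, 4, 4, 5, 5) satisfies everything: constraint 2: m - h = -1; constraint 5: h - j = 1, and the others follow.

Satisfiable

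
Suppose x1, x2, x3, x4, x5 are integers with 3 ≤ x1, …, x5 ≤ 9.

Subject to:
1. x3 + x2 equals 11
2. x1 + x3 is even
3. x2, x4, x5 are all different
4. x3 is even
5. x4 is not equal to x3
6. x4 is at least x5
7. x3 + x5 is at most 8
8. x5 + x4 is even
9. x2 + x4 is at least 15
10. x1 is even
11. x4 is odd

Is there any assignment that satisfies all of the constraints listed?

One satisfying assignment is x1 = 8, x2 = 7, x3 = 4, x4 = 9, x5 = 3.
For the less obvious constraints — constraint 1: x3 + x2 = 11; constraint 7: x3 + x5 = 7 — and the others hold by inspection.

Satisfiable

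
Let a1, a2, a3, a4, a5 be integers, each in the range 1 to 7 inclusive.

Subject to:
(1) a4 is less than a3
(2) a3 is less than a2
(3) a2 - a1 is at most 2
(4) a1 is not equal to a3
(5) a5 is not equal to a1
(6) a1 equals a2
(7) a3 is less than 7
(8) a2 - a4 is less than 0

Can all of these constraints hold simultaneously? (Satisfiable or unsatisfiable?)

Unsatisfiable

Constraints 1, 2, and 8 give a3 < a2, a2 < a4, a4 < a3. Chaining: a3 < a2 < a4 < a3, which forces a3 < a3 — impossible.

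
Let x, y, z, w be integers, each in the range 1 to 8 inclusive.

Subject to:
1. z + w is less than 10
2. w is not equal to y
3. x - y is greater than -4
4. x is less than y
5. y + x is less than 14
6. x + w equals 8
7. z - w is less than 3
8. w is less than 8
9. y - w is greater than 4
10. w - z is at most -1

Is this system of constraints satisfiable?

Take x = 5, y = 8, z = 4, w = 3. Then constraint 1: z + w = 7; constraint 3: x - y = -3, and every other listed constraint is also met.

Satisfiable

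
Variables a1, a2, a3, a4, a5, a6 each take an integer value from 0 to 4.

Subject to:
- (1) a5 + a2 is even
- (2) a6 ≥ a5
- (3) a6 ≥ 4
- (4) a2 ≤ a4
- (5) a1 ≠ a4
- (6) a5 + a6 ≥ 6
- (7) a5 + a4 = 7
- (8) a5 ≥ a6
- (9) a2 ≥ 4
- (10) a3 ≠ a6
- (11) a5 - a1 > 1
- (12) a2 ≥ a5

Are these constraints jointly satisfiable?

Unsatisfiable

From constraints 3 and 8: a5 ≥ a6 ≥ 4. From constraints 4 and 9: a4 ≥ a2 ≥ 4. Hence a5 + a4 ≥ 8. But constraint 7 requires a5 + a4 = 7, and 7 < 8. Contradiction.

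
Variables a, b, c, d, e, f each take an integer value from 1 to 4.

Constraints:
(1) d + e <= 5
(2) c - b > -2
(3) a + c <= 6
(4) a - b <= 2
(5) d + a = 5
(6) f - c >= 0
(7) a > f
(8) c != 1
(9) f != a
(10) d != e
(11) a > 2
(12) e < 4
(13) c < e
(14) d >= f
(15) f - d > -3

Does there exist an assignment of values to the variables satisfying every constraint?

Try a = 3, b = 2, c = 2, d = 2, e = 3, f = 2.
Check constraint 1: d + e = 5; constraint 2: c - b = 0; constraint 3: a + c = 5. The remaining constraints are straightforward to verify.

Satisfiable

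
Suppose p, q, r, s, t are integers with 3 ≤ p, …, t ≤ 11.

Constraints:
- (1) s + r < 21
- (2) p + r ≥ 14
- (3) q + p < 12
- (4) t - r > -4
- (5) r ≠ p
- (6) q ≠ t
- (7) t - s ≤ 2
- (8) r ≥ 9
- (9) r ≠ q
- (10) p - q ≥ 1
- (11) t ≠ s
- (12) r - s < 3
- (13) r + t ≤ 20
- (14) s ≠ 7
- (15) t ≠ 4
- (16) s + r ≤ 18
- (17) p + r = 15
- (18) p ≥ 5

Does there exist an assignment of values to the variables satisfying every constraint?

Satisfiable

The assignment p = 6, q = 5, r = 9, s = 9, t = 8 works:
  constraint 1 holds since s + r = 18.
  constraint 2 holds since p + r = 15.
The rest check out directly.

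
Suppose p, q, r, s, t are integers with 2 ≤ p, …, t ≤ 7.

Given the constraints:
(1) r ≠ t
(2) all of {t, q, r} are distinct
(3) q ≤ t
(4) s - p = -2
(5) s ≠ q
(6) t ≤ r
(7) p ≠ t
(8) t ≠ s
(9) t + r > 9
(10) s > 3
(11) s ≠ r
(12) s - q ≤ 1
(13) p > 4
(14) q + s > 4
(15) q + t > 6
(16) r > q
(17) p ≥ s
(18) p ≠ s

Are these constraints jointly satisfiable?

Satisfiable

Try p = 6, q = 3, r = 6, s = 4, t = 5.
Check constraint 4: s - p = -2; constraint 9: t + r = 11; constraint 12: s - q = 1. The remaining constraints are straightforward to verify.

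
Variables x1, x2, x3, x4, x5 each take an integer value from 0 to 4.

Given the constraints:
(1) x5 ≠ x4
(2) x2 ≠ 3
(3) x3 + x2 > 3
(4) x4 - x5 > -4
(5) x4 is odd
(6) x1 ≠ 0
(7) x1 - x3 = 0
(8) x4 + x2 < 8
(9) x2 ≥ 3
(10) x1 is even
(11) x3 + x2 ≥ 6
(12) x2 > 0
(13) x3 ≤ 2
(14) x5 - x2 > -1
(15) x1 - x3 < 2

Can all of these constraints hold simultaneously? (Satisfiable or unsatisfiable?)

Satisfiable

Setting (x1, x2, x3, x4, x5) = (2, 4, 2, 3, 4) satisfies everything: constraint 3: x3 + x2 = 6; constraint 4: x4 - x5 = -1, and the others follow.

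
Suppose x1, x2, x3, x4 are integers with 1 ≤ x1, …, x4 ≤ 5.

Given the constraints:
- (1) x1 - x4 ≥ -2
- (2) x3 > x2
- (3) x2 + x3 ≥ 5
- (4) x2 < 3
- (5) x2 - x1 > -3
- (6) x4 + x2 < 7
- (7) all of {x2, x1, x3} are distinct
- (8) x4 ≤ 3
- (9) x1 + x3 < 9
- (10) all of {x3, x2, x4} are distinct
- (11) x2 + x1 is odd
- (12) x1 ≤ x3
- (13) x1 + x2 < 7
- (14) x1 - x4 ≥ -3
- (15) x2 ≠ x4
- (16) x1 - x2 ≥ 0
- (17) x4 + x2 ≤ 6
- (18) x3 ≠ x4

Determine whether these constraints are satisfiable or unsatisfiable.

Satisfiable

The assignment x1 = 3, x2 = 2, x3 = 4, x4 = 3 works:
  constraint 1 holds since x1 - x4 = 0.
  constraint 3 holds since x2 + x3 = 6.
  constraint 5 holds since x2 - x1 = -1.
The rest check out directly.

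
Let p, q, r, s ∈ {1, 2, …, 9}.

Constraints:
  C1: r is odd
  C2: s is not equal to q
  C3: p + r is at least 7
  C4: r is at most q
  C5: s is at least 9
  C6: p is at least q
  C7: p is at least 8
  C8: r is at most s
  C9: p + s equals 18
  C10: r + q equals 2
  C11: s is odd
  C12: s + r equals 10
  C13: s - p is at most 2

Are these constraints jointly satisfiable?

The assignment p = 9, q = 1, r = 1, s = 9 works:
  constraint 3 holds since p + r = 10.
  constraint 9 holds since p + s = 18.
  constraint 10 holds since r + q = 2.
The rest check out directly.

Satisfiable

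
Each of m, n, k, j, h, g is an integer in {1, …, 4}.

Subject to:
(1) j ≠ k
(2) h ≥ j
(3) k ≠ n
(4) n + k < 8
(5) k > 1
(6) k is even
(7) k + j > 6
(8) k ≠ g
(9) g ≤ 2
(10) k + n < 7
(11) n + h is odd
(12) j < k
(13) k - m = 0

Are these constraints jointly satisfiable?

The assignment m = 4, n = 1, k = 4, j = 3, h = 4, g = 1 works:
  constraint 4 holds since n + k = 5.
  constraint 7 holds since k + j = 7.
  constraint 10 holds since k + n = 5.
The rest check out directly.

Satisfiable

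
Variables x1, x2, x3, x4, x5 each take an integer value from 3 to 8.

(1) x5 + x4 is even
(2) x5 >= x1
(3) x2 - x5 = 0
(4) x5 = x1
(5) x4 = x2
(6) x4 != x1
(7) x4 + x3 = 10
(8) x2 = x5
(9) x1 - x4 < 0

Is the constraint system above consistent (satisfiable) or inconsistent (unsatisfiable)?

From constraints 4, 5, and 8, x4 = x2 = x5 = x1, so x4 = x1. But constraint 6 says x4 ≠ x1. Contradiction.

Unsatisfiable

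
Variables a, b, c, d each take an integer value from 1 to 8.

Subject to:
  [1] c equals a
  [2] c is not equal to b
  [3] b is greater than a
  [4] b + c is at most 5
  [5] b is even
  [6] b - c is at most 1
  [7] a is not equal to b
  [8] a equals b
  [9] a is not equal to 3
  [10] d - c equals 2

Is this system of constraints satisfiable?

Unsatisfiable

From constraints 1 and 8, c = a = b, so c = b. But constraint 2 says c ≠ b. Contradiction.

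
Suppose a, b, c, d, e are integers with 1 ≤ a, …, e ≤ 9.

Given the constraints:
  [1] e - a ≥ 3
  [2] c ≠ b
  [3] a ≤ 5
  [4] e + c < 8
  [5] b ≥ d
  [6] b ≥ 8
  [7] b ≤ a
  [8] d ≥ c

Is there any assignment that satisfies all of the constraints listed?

From constraints 6 and 7: a ≥ b and b ≥ 8, so a ≥ 8. From constraint 3: a ≤ 5. But 5 < 8, so no value of a works.

Unsatisfiable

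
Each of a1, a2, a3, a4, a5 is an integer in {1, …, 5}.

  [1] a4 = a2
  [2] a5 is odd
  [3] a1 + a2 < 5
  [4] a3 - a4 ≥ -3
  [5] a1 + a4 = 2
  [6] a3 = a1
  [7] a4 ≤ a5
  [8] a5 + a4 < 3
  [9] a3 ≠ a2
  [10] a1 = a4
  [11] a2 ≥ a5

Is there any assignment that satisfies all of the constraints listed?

From constraints 1, 6, and 10, a3 = a1 = a4 = a2, so a3 = a2. But constraint 9 says a3 ≠ a2. Contradiction.

Unsatisfiable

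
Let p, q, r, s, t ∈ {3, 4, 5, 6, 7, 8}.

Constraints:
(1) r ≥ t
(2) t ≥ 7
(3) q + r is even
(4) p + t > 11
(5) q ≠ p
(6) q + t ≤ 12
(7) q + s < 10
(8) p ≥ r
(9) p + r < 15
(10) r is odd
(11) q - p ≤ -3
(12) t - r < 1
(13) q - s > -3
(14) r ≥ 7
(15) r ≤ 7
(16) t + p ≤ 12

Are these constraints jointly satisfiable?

Unsatisfiable

From constraint 2: t ≥ 7. From constraints 8 and 14: p ≥ r ≥ 7. Hence t + p ≥ 14. But constraint 16 requires t + p ≤ 12, and 12 < 14. Contradiction.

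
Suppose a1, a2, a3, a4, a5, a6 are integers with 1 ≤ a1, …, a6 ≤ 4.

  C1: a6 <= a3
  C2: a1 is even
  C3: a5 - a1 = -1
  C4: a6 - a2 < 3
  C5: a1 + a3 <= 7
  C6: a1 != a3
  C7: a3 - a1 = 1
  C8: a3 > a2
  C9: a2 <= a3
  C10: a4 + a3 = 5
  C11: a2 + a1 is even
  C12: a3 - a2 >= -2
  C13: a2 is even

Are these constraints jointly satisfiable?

Satisfiable

Try a1 = 2, a2 = 2, a3 = 3, a4 = 2, a5 = 1, a6 = 2.
Check constraint 3: a5 - a1 = -1; constraint 4: a6 - a2 = 0; constraint 5: a1 + a3 = 5. The remaining constraints are straightforward to verify.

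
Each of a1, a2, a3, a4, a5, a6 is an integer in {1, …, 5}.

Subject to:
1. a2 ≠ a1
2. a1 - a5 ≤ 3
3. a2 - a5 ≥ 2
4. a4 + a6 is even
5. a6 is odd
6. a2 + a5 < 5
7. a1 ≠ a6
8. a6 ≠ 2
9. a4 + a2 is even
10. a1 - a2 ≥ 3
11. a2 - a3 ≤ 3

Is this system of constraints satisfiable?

Unsatisfiable

Constraints 2, 3, and 10 give a5 − a1 ≥ -3, a1 − a2 ≥ 3, a2 − a5 ≥ 2.
Adding all 3 inequalities: the left sides telescope to 0, and the right sides sum to (-3) + 3 + 2 = 2. So 0 ≥ 2, which is false.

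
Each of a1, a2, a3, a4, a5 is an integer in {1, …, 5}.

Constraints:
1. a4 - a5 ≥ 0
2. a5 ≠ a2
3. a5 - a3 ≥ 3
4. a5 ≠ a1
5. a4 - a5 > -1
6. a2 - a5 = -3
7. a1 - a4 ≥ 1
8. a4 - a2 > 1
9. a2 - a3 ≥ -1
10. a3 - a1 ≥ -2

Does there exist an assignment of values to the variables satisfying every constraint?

Unsatisfiable

Constraints 1, 3, 7, and 10 give a5 − a3 ≥ 3, a3 − a1 ≥ -2, a1 − a4 ≥ 1, a4 − a5 ≥ 0.
Adding all 4 inequalities: the left sides telescope to 0, and the right sides sum to 3 + (-2) + 1 + 0 = 2. So 0 ≥ 2, which is false.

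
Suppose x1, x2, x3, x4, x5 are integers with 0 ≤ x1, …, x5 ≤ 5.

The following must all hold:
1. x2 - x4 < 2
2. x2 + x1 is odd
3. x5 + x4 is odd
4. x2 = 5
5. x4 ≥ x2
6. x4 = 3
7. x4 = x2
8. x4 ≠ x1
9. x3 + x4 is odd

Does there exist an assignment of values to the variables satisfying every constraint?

Unsatisfiable

Constraint 6 fixes x4 = 3 and constraint 4 fixes x2 = 5, but constraint 7 requires x4 = x2. Since 3 ≠ 5, contradiction.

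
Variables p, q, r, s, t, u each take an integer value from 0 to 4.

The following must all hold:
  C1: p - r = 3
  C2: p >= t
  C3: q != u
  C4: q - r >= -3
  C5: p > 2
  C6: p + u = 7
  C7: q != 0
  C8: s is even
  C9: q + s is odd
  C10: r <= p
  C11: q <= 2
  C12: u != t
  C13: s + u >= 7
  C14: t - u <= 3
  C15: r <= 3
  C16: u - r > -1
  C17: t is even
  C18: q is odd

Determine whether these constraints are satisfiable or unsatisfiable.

Take p = 4, q = 1, r = 1, s = 4, t = 4, u = 3. Then constraint 1: p - r = 3; constraint 4: q - r = 0; constraint 6: p + u = 7, and every other listed constraint is also met.

Satisfiable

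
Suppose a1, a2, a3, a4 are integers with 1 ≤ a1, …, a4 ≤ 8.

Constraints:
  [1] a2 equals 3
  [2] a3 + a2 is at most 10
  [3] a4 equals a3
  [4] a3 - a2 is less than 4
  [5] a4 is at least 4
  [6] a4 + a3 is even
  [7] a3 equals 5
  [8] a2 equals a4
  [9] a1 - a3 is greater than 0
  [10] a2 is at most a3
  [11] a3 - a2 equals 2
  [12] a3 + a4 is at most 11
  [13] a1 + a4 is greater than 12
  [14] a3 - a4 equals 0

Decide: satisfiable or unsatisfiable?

Unsatisfiable

Constraint 1 fixes a2 = 3 and constraint 7 fixes a3 = 5. Constraints 3 and 8 give a2 = a4 = a3, so a2 = a3. But 3 ≠ 5 — contradiction.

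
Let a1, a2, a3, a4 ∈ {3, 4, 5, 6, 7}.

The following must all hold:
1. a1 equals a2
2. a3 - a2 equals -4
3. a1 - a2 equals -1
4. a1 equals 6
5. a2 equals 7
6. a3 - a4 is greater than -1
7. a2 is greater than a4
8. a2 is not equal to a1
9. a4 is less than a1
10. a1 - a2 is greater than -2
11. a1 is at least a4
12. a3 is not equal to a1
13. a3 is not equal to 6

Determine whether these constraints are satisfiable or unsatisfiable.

Unsatisfiable

Constraint 4 fixes a1 = 6 and constraint 5 fixes a2 = 7, but constraint 1 requires a1 = a2. Since 6 ≠ 7, contradiction.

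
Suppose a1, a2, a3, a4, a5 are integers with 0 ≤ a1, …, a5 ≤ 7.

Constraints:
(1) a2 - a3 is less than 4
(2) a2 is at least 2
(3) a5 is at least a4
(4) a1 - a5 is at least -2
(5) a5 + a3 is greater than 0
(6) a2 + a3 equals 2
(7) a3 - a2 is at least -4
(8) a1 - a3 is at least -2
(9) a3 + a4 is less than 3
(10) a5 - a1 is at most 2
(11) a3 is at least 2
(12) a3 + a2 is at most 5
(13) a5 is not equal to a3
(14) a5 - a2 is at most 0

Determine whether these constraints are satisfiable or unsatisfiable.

From constraint 2: a2 ≥ 2. From constraint 11: a3 ≥ 2. Hence a2 + a3 ≥ 4. But constraint 6 requires a2 + a3 = 2, and 2 < 4. Contradiction.

Unsatisfiable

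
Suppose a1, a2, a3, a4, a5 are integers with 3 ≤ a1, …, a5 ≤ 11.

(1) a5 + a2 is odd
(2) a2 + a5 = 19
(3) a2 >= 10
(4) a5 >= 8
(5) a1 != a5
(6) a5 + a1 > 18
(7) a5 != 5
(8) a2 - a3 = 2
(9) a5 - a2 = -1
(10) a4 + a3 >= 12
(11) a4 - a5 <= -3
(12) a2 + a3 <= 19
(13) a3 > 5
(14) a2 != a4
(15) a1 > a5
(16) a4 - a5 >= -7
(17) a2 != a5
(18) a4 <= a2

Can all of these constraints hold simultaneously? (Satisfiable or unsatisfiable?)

Satisfiable

Setting (a1, a2, a3, a4, a5) = (11, 10, 8, 4, 9) satisfies everything: constraint 2: a2 + a5 = 19; constraint 6: a5 + a1 = 20; constraint 8: a2 - a3 = 2, and the others follow.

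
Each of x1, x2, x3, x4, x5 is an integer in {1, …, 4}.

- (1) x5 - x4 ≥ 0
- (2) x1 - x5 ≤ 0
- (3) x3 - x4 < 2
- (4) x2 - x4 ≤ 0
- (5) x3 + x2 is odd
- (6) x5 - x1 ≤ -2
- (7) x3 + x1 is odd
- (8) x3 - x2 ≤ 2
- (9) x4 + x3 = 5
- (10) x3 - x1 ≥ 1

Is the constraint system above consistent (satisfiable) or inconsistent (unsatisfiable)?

Unsatisfiable

Constraints 1, 4, 6, 8, and 10 give x1 − x5 ≥ 2, x5 − x4 ≥ 0, x4 − x2 ≥ 0, x2 − x3 ≥ -2, x3 − x1 ≥ 1.
Adding all 5 inequalities: the left sides telescope to 0, and the right sides sum to 2 + 0 + 0 + (-2) + 1 = 1. So 0 ≥ 1, which is false.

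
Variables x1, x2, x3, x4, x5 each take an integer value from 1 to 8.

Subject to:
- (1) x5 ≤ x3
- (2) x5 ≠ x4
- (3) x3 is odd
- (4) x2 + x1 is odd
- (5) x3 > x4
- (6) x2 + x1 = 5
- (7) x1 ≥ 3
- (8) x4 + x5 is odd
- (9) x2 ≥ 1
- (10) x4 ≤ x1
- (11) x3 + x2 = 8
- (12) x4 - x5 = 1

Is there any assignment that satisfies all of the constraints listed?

Take x1 = 4, x2 = 1, x3 = 7, x4 = 3, x5 = 2. Then constraint 6: x2 + x1 = 5; constraint 11: x3 + x2 = 8; constraint 12: x4 - x5 = 1, and every other listed constraint is also met.

Satisfiable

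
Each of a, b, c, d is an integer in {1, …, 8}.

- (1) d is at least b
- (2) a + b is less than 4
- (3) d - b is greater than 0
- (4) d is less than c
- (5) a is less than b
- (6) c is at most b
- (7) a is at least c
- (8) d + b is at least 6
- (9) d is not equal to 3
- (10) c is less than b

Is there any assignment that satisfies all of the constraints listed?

Unsatisfiable

Constraints 3, 4, 5, and 7 give b < d, d < c, c ≤ a, a < b. Chaining: b < d < c ≤ a < b, which forces b < b — impossible.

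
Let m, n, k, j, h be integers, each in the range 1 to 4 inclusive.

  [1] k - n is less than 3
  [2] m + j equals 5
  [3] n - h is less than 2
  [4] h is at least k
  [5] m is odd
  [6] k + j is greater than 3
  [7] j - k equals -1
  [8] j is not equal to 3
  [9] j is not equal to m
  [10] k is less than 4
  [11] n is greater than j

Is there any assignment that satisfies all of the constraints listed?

Take m = 3, n = 3, k = 3, j = 2, h = 3. Then constraint 1: k - n = 0; constraint 2: m + j = 5; constraint 3: n - h = 0, and every other listed constraint is also met.

Satisfiable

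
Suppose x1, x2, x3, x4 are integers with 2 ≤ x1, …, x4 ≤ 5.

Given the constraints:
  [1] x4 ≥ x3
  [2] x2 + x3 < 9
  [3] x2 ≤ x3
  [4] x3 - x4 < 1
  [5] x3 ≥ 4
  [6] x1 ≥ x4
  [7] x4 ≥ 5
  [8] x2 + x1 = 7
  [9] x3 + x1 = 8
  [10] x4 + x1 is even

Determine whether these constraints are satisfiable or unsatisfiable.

From constraint 5: x3 ≥ 4. From constraints 6 and 7: x1 ≥ x4 ≥ 5. Hence x3 + x1 ≥ 9. But constraint 9 requires x3 + x1 = 8, and 8 < 9. Contradiction.

Unsatisfiable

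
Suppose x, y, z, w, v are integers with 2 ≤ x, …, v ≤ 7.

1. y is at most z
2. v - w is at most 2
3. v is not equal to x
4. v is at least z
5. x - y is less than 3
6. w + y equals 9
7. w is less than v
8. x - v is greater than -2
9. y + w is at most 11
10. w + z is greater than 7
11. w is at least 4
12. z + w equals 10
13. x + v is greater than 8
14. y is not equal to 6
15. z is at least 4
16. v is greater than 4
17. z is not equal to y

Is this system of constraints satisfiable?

Try x = 5, y = 4, z = 5, w = 5, v = 6.
Check constraint 2: v - w = 1; constraint 5: x - y = 1; constraint 6: w + y = 9. The remaining constraints are straightforward to verify.

Satisfiable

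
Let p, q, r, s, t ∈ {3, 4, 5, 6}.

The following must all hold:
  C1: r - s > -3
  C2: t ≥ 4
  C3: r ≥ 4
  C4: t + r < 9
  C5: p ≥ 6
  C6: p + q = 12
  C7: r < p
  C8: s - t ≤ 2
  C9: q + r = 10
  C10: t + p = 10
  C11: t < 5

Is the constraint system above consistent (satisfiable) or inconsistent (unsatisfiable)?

One satisfying assignment is p = 6, q = 6, r = 4, s = 4, t = 4.
For the less obvious constraints — constraint 1: r - s = 0; constraint 4: t + r = 8; constraint 6: p + q = 12 — and the others hold by inspection.

Satisfiable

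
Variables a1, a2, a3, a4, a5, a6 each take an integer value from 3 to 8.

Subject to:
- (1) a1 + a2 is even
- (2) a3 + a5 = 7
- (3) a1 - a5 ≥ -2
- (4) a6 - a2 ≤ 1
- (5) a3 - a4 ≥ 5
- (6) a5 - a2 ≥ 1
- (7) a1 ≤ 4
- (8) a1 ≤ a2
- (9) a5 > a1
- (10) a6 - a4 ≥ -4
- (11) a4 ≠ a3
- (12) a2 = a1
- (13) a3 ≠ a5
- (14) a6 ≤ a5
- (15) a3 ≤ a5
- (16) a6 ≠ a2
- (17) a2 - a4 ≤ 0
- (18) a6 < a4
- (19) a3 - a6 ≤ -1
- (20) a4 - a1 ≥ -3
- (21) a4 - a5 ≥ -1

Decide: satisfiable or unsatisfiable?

Constraints 3, 4, 5, 6, 19, and 20 give a4 − a1 ≥ -3, a1 − a5 ≥ -2, a5 − a2 ≥ 1, a2 − a6 ≥ -1, a6 − a3 ≥ 1, a3 − a4 ≥ 5.
Adding all 6 inequalities: the left sides telescope to 0, and the right sides sum to (-3) + (-2) + 1 + (-1) + 1 + 5 = 1. So 0 ≥ 1, which is false.

Unsatisfiable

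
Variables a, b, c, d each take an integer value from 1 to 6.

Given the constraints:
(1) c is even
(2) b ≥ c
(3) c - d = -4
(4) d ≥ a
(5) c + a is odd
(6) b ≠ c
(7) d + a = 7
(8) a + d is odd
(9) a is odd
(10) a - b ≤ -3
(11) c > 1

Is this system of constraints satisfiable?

The assignment a = 1, b = 6, c = 2, d = 6 works:
  constraint 3 holds since c - d = -4.
  constraint 7 holds since d + a = 7.
  constraint 10 holds since a - b = -5.
The rest check out directly.

Satisfiable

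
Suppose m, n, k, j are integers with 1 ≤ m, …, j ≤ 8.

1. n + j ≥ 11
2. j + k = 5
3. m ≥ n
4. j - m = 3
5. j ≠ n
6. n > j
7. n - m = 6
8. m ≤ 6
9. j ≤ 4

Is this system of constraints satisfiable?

Unsatisfiable

From constraints 3 and 8: n ≤ m ≤ 6. From constraint 9: j ≤ 4. Hence n + j ≤ 10. But constraint 1 requires n + j ≥ 11, and 11 > 10. Contradiction.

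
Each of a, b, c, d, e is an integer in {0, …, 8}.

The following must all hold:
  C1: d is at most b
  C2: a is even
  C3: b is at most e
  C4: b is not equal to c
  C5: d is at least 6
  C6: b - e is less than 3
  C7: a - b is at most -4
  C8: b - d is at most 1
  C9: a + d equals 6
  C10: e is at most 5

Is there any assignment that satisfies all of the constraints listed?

Unsatisfiable

From constraints 1 and 5: b ≥ d and d ≥ 6, so b ≥ 6. From constraints 3 and 10: b ≤ e and e ≤ 5, so b ≤ 5. But 5 < 6, so no value of b works.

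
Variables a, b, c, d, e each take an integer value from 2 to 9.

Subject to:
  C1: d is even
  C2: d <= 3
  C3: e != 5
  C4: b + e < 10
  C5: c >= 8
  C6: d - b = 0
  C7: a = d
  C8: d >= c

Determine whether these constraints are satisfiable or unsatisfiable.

Unsatisfiable

From constraint 5: c ≥ 8. From constraints 2 and 8: c ≤ d and d ≤ 3, so c ≤ 3. But 3 < 8, so no value of c works.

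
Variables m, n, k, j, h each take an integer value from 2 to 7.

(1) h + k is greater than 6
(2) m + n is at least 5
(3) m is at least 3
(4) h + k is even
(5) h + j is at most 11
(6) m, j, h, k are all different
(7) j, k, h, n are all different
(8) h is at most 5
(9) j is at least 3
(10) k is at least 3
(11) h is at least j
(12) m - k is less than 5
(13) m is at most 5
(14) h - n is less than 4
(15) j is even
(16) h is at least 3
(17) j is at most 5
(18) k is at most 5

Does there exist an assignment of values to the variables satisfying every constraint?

Constraints 3, 8, 9, 10, 13, 16, 17, and 18 confine each of m, j, h, k to the 3 values {3, …, 5}.
Constraint 6 requires all 4 of them to be distinct, but only 3 values are available — impossible by the pigeonhole principle.

Unsatisfiable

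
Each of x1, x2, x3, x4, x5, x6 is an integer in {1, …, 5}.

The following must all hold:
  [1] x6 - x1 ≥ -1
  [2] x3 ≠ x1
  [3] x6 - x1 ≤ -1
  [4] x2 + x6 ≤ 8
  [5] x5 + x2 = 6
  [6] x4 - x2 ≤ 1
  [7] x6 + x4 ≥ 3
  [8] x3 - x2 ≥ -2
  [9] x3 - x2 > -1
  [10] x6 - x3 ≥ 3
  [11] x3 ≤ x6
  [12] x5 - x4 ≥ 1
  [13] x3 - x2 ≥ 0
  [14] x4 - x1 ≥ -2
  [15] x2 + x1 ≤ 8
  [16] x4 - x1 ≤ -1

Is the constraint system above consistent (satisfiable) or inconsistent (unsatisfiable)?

Constraints 3, 6, 10, 13, and 14 give x2 − x4 ≥ -1, x4 − x1 ≥ -2, x1 − x6 ≥ 1, x6 − x3 ≥ 3, x3 − x2 ≥ 0.
Adding all 5 inequalities: the left sides telescope to 0, and the right sides sum to (-1) + (-2) + 1 + 3 + 0 = 1. So 0 ≥ 1, which is false.

Unsatisfiable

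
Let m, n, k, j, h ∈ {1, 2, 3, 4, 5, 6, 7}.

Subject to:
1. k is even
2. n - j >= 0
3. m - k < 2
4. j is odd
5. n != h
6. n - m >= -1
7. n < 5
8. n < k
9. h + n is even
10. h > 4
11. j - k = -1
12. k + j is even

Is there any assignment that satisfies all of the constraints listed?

Unsatisfiable

Constraint 1 makes k even and constraint 4 makes j odd, so k + j must be odd. Constraint 12 says k + j is even — contradiction.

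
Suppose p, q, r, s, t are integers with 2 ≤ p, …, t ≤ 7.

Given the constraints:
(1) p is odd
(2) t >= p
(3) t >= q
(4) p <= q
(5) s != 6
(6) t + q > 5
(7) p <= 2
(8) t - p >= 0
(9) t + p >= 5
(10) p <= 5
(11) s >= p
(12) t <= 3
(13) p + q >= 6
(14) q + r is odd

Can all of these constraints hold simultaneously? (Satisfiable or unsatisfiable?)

Unsatisfiable

From constraint 7: p ≤ 2. From constraints 3 and 12: q ≤ t ≤ 3. Hence p + q ≤ 5. But constraint 13 requires p + q ≥ 6, and 6 > 5. Contradiction.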